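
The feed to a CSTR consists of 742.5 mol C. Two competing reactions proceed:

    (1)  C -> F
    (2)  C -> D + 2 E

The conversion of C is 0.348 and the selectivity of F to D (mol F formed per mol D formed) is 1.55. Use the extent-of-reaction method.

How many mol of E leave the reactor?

Conversion of C: C consumed = 0.348 × 742.5 = 258.4 mol = 1ξ₁ + 1ξ₂.
Selectivity: 1ξ₁ / (1ξ₂) = 1.55 → ξ₁ = 1.55 ξ₂.
Substitute: (1·1.55 + 1) ξ₂ = 258.4 → ξ₂ = 101.3 mol, ξ₁ = 157.1 mol.
Outlet amounts (n = n₀ + Σ ν·ξ):
  C: 742.5 − 1(157.1) − 1(101.3) = 484.1
  F: 0 + 1(157.1) = 157.1
  D: 0 + 1(101.3) = 101.3
  E: 0 + 2(101.3) = 202.7

203 mol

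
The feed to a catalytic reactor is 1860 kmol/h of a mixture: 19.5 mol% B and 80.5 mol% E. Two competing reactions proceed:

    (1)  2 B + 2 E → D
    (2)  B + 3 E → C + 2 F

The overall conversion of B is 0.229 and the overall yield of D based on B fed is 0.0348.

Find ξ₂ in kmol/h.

Yield of D: 1ξ₁ / 362.7 = 0.0348 → ξ₁ = 12.62 kmol/h.
Conversion of B: 2ξ₁ + 1ξ₂ = 0.229 × 362.7 = 83.06 → ξ₂ = 57.81 kmol/h.
Outlet amounts (n = n₀ + Σ ν·ξ):
  B: 362.7 − 2(12.62) − 1(57.81) = 279.6
  E: 1497 − 2(12.62) − 3(57.81) = 1299
  D: 0 + 1(12.62) = 12.62
  C: 0 + 1(57.81) = 57.81
  F: 0 + 2(57.81) = 115.6

ξ₂ = 57.8 kmol/h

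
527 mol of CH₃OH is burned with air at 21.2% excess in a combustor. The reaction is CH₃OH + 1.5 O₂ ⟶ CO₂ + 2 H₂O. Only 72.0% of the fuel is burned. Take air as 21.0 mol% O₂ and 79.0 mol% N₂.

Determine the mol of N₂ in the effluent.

Stoichiometric O₂ = 1.5 × 527 = 790.5 mol; O₂ fed = 790.5 × 1.212 = 958.1 mol.
N₂ fed = 958.1 × 79/21 = 3604 mol.
Fuel reacted = 0.72 × 527 → ξ = 379.4 mol.
Outlet (n = n₀ + ν ξ):
  CH₃OH: 527 − 1(379.4) = 147.6
  O₂: 958.1 − 1.5(379.4) = 388.9
  N₂: 3604 (inert)
  CO₂: 0 + 1(379.4) = 379.4
  H₂O: 0 + 2(379.4) = 758.9

3600 mol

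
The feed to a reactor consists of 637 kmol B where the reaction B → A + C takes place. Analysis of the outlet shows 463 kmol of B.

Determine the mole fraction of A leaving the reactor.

For B: n = n₀ − 1ξ → 463 = 637 − 1ξ, giving ξ = 174 kmol.
Outlet amounts (n = n₀ + ν ξ):
  B: 637 − 1(174) = 463
  A: 0 + 1(174) = 174
  C: 0 + 1(174) = 174
Total out = 811 kmol; y_A = 174 / 811 = 0.2145.

0.215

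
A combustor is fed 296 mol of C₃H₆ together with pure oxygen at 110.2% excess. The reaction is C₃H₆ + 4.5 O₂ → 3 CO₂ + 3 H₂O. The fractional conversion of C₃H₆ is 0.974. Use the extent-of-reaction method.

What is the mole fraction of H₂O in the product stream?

Stoichiometric O₂ = 4.5 × 296 = 1332 mol; O₂ fed = 1332 × 2.102 = 2800 mol.
Fuel reacted = 0.974 × 296 → ξ = 288.3 mol.
Outlet (n = n₀ + ν ξ):
  C₃H₆: 296 − 1(288.3) = 7.696
  O₂: 2800 − 4.5(288.3) = 1502
  CO₂: 0 + 3(288.3) = 864.9
  H₂O: 0 + 3(288.3) = 864.9
Total out = 3240 mol; y_H₂O = 864.9 / 3240 = 0.2669.

0.267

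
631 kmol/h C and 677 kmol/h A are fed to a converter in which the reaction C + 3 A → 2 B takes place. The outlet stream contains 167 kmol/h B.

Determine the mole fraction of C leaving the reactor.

For B: n = n₀ + 2ξ → 167 = 0 + 2ξ, giving ξ = 83.5 kmol/h.
Outlet amounts (n = n₀ + ν ξ):
  C: 631 − 1(83.5) = 547.5
  A: 677 − 3(83.5) = 426.5
  B: 0 + 2(83.5) = 167
Total out = 1141 kmol/h; y_C = 547.5 / 1141 = 0.4798.

0.48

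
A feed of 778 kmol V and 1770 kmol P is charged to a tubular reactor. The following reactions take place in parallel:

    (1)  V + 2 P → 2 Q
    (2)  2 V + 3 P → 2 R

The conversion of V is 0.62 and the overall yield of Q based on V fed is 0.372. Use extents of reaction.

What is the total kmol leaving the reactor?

Yield of Q: 2ξ₁ / 778 = 0.372 → ξ₁ = 144.7 kmol.
Conversion of V: 1ξ₁ + 2ξ₂ = 0.62 × 778 = 482.4 → ξ₂ = 168.8 kmol.
Outlet amounts (n = n₀ + Σ ν·ξ):
  V: 778 − 1(144.7) − 2(168.8) = 295.6
  P: 1770 − 2(144.7) − 3(168.8) = 974.1
  Q: 0 + 2(144.7) = 289.4
  R: 0 + 2(168.8) = 337.7
Total out = 295.6 + 974.1 + 289.4 + 337.7 = 1897 kmol.

1900 kmol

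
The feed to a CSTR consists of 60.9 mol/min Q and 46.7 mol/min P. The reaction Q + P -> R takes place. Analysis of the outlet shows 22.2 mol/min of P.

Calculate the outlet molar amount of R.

24.5 mol/min

For P: n = n₀ − 1ξ → 22.2 = 46.7 − 1ξ, giving ξ = 24.5 mol/min.
Outlet amounts (n = n₀ + ν ξ):
  Q: 60.9 − 1(24.5) = 36.4
  P: 46.7 − 1(24.5) = 22.2
  R: 0 + 1(24.5) = 24.5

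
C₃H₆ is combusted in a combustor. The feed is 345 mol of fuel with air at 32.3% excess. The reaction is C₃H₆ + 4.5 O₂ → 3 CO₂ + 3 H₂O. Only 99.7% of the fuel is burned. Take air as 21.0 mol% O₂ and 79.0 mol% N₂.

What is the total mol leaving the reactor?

10300 mol

Stoichiometric O₂ = 4.5 × 345 = 1552 mol; O₂ fed = 1552 × 1.323 = 2054 mol.
N₂ fed = 2054 × 79/21 = 7727 mol.
Fuel reacted = 0.997 × 345 → ξ = 344 mol.
Outlet (n = n₀ + ν ξ):
  C₃H₆: 345 − 1(344) = 1.035
  O₂: 2054 − 4.5(344) = 506.1
  N₂: 7727 (inert)
  CO₂: 0 + 3(344) = 1032
  H₂O: 0 + 3(344) = 1032
Total out = 1.035 + 506.1 + 7727 + 1032 + 1032 = 10300 mol.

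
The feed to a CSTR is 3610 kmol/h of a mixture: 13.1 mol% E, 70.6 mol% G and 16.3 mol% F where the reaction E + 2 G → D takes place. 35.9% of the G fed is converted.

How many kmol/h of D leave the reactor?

457 kmol/h

G reacted = 0.359 × 2549 = 915 kmol/h; ν_G = −2, so ξ = 915/2 = 457.5 kmol/h.
Outlet amounts (n = n₀ + ν ξ):
  E: 472.9 − 1(457.5) = 15.43
  G: 2549 − 2(457.5) = 1634
  D: 0 + 1(457.5) = 457.5
  F: 588.4 (inert)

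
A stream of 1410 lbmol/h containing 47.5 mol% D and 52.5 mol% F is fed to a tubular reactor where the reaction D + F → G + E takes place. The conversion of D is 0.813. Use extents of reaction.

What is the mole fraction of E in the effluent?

0.386

D reacted = 0.813 × 669.8 = 544.5 lbmol/h; ν_D = −1, so ξ = 544.5/1 = 544.5 lbmol/h.
Outlet amounts (n = n₀ + ν ξ):
  D: 669.8 − 1(544.5) = 125.2
  F: 740.2 − 1(544.5) = 195.7
  G: 0 + 1(544.5) = 544.5
  E: 0 + 1(544.5) = 544.5
Total out = 1410 lbmol/h; y_E = 544.5 / 1410 = 0.3862.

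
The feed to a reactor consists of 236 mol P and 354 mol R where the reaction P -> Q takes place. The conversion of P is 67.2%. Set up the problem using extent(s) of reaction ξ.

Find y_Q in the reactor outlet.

0.269

P reacted = 0.672 × 236 = 158.6 mol; ν_P = −1, so ξ = 158.6/1 = 158.6 mol.
Outlet amounts (n = n₀ + ν ξ):
  P: 236 − 1(158.6) = 77.41
  Q: 0 + 1(158.6) = 158.6
  R: 354 (inert)
Total out = 590 mol; y_Q = 158.6 / 590 = 0.2688.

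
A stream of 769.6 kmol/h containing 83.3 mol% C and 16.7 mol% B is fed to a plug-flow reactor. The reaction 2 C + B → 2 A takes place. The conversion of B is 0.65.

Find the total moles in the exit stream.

B reacted = 0.65 × 128.5 = 83.54 kmol/h; ν_B = −1, so ξ = 83.54/1 = 83.54 kmol/h.
Outlet amounts (n = n₀ + ν ξ):
  C: 641.1 − 2(83.54) = 474
  B: 128.5 − 1(83.54) = 44.98
  A: 0 + 2(83.54) = 167.1
Total out = 474 + 44.98 + 167.1 = 686.1 kmol/h.

686 kmol/h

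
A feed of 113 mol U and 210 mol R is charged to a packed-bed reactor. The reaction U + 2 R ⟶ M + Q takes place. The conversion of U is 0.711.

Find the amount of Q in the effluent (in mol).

80.3 mol

U reacted = 0.711 × 113 = 80.34 mol; ν_U = −1, so ξ = 80.34/1 = 80.34 mol.
Outlet amounts (n = n₀ + ν ξ):
  U: 113 − 1(80.34) = 32.66
  R: 210 − 2(80.34) = 49.31
  M: 0 + 1(80.34) = 80.34
  Q: 0 + 1(80.34) = 80.34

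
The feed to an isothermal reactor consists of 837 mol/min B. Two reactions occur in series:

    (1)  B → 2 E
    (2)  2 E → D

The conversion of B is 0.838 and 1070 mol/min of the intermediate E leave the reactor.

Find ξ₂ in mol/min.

ξ₂ = 166 mol/min

Conversion of B: B consumed = 1ξ₁ = 0.838 × 837 → ξ₁ = 701.4 mol/min.
E balance: n_E = 0 + 2ξ₁ − 2ξ₂ = 1070 → ξ₂ = (2·701.4 − 1070)/2 = 166.4 mol/min.
Outlet amounts (n = n₀ + Σ ν·ξ):
  B: 837 − 1(701.4) = 135.6
  E: 0 + 2(701.4) − 2(166.4) = 1070
  D: 0 + 1(166.4) = 166.4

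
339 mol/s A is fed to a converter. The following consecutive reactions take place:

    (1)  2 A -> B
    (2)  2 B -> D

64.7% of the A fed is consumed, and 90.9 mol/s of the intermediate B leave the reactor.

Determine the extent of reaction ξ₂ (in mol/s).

ξ₂ = 9.38 mol/s

Conversion of A: A consumed = 2ξ₁ = 0.647 × 339 → ξ₁ = 109.7 mol/s.
B balance: n_B = 0 + 1ξ₁ − 2ξ₂ = 90.9 → ξ₂ = (1·109.7 − 90.9)/2 = 9.383 mol/s.
Outlet amounts (n = n₀ + Σ ν·ξ):
  A: 339 − 2(109.7) = 119.7
  B: 0 + 1(109.7) − 2(9.383) = 90.9
  D: 0 + 1(9.383) = 9.383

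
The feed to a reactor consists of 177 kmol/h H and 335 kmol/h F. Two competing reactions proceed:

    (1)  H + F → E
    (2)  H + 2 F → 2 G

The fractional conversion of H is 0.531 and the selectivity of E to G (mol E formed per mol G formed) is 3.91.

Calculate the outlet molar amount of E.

Conversion of H: H consumed = 0.531 × 177 = 93.99 kmol/h = 1ξ₁ + 1ξ₂.
Selectivity: 1ξ₁ / (2ξ₂) = 3.91 → ξ₁ = 7.82 ξ₂.
Substitute: (1·7.82 + 1) ξ₂ = 93.99 → ξ₂ = 10.66 kmol/h, ξ₁ = 83.33 kmol/h.
Outlet amounts (n = n₀ + Σ ν·ξ):
  H: 177 − 1(83.33) − 1(10.66) = 83.01
  F: 335 − 1(83.33) − 2(10.66) = 230.4
  E: 0 + 1(83.33) = 83.33
  G: 0 + 2(10.66) = 21.31

83.3 kmol/h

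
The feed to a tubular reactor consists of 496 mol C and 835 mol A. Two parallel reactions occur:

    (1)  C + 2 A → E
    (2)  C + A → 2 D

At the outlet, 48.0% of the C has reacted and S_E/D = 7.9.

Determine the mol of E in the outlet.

224 mol

Conversion of C: C consumed = 0.48 × 496 = 238.1 mol = 1ξ₁ + 1ξ₂.
Selectivity: 1ξ₁ / (2ξ₂) = 7.9 → ξ₁ = 15.8 ξ₂.
Substitute: (1·15.8 + 1) ξ₂ = 238.1 → ξ₂ = 14.17 mol, ξ₁ = 223.9 mol.
Outlet amounts (n = n₀ + Σ ν·ξ):
  C: 496 − 1(223.9) − 1(14.17) = 257.9
  A: 835 − 2(223.9) − 1(14.17) = 373
  E: 0 + 1(223.9) = 223.9
  D: 0 + 2(14.17) = 28.34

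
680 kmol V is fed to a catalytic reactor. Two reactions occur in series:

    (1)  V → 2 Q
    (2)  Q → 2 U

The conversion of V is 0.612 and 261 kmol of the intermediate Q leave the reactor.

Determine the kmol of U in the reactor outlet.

1140 kmol

Conversion of V: V consumed = 1ξ₁ = 0.612 × 680 → ξ₁ = 416.2 kmol.
Q balance: n_Q = 0 + 2ξ₁ − 1ξ₂ = 261 → ξ₂ = (2·416.2 − 261)/1 = 571.3 kmol.
Outlet amounts (n = n₀ + Σ ν·ξ):
  V: 680 − 1(416.2) = 263.8
  Q: 0 + 2(416.2) − 1(571.3) = 261
  U: 0 + 2(571.3) = 1143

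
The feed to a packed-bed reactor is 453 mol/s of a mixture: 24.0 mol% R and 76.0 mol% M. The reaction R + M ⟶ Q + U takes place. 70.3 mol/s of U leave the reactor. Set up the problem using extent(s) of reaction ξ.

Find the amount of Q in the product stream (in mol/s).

For U: n = n₀ + 1ξ → 70.3 = 0 + 1ξ, giving ξ = 70.3 mol/s.
Outlet amounts (n = n₀ + ν ξ):
  R: 108.7 − 1(70.3) = 38.42
  M: 344.3 − 1(70.3) = 274
  Q: 0 + 1(70.3) = 70.3
  U: 0 + 1(70.3) = 70.3

70.3 mol/s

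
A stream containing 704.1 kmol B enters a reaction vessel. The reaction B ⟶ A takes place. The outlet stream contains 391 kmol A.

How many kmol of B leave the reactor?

For A: n = n₀ + 1ξ → 391 = 0 + 1ξ, giving ξ = 391 kmol.
Outlet amounts (n = n₀ + ν ξ):
  B: 704.1 − 1(391) = 313.1
  A: 0 + 1(391) = 391

313 kmol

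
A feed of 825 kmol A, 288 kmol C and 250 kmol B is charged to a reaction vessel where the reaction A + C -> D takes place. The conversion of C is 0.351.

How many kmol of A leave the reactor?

C reacted = 0.351 × 288 = 101.1 kmol; ν_C = −1, so ξ = 101.1/1 = 101.1 kmol.
Outlet amounts (n = n₀ + ν ξ):
  A: 825 − 1(101.1) = 723.9
  C: 288 − 1(101.1) = 186.9
  D: 0 + 1(101.1) = 101.1
  B: 250 (inert)

724 kmol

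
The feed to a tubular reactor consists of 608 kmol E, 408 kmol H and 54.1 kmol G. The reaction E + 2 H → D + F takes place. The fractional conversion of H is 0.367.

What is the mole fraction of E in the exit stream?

H reacted = 0.367 × 408 = 149.7 kmol; ν_H = −2, so ξ = 149.7/2 = 74.87 kmol.
Outlet amounts (n = n₀ + ν ξ):
  E: 608 − 1(74.87) = 533.1
  H: 408 − 2(74.87) = 258.3
  D: 0 + 1(74.87) = 74.87
  F: 0 + 1(74.87) = 74.87
  G: 54.1 (inert)
Total out = 995.2 kmol; y_E = 533.1 / 995.2 = 0.5357.

0.536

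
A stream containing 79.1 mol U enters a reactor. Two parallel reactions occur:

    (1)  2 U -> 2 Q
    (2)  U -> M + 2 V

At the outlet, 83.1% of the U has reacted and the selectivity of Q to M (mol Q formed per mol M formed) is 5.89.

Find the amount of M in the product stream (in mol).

9.54 mol

Conversion of U: U consumed = 0.831 × 79.1 = 65.73 mol = 2ξ₁ + 1ξ₂.
Selectivity: 2ξ₁ / (1ξ₂) = 5.89 → ξ₁ = 2.945 ξ₂.
Substitute: (2·2.945 + 1) ξ₂ = 65.73 → ξ₂ = 9.54 mol, ξ₁ = 28.1 mol.
Outlet amounts (n = n₀ + Σ ν·ξ):
  U: 79.1 − 2(28.1) − 1(9.54) = 13.37
  Q: 0 + 2(28.1) = 56.19
  M: 0 + 1(9.54) = 9.54
  V: 0 + 2(9.54) = 19.08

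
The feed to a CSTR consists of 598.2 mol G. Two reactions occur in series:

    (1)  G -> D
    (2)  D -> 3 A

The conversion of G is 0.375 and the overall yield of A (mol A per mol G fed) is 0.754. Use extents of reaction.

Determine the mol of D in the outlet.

74 mol

Conversion of G: G consumed = 1ξ₁ = 0.375 × 598.2 → ξ₁ = 224.3 mol.
Yield of A: 3ξ₂ / 598.2 = 0.754 → ξ₂ = 150.3 mol.
Outlet amounts (n = n₀ + Σ ν·ξ):
  G: 598.2 − 1(224.3) = 373.9
  D: 0 + 1(224.3) − 1(150.3) = 73.98
  A: 0 + 3(150.3) = 451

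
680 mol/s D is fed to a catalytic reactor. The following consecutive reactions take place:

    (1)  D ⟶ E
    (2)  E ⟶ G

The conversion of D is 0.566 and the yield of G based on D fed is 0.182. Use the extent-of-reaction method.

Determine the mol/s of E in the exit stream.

261 mol/s

Conversion of D: D consumed = 1ξ₁ = 0.566 × 680 → ξ₁ = 384.9 mol/s.
Yield of G: 1ξ₂ / 680 = 0.182 → ξ₂ = 123.8 mol/s.
Outlet amounts (n = n₀ + Σ ν·ξ):
  D: 680 − 1(384.9) = 295.1
  E: 0 + 1(384.9) − 1(123.8) = 261.1
  G: 0 + 1(123.8) = 123.8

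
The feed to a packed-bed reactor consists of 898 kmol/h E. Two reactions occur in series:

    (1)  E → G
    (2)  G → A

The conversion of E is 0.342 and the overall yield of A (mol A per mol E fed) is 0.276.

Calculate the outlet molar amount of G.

59.3 kmol/h

Conversion of E: E consumed = 1ξ₁ = 0.342 × 898 → ξ₁ = 307.1 kmol/h.
Yield of A: 1ξ₂ / 898 = 0.276 → ξ₂ = 247.8 kmol/h.
Outlet amounts (n = n₀ + Σ ν·ξ):
  E: 898 − 1(307.1) = 590.9
  G: 0 + 1(307.1) − 1(247.8) = 59.27
  A: 0 + 1(247.8) = 247.8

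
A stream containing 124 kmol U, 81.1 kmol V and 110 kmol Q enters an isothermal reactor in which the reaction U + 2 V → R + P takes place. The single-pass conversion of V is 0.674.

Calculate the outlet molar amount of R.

27.3 kmol

V reacted = 0.674 × 81.1 = 54.66 kmol; ν_V = −2, so ξ = 54.66/2 = 27.33 kmol.
Outlet amounts (n = n₀ + ν ξ):
  U: 124 − 1(27.33) = 96.67
  V: 81.1 − 2(27.33) = 26.44
  R: 0 + 1(27.33) = 27.33
  P: 0 + 1(27.33) = 27.33
  Q: 110 (inert)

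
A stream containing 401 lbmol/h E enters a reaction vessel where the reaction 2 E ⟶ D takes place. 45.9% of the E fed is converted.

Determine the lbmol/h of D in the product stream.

E reacted = 0.459 × 401 = 184.1 lbmol/h; ν_E = −2, so ξ = 184.1/2 = 92.03 lbmol/h.
Outlet amounts (n = n₀ + ν ξ):
  E: 401 − 2(92.03) = 216.9
  D: 0 + 1(92.03) = 92.03

92 lbmol/h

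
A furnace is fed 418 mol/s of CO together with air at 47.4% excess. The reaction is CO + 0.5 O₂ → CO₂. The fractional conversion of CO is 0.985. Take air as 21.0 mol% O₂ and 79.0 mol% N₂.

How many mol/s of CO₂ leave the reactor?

Stoichiometric O₂ = 0.5 × 418 = 209 mol/s; O₂ fed = 209 × 1.474 = 308.1 mol/s.
N₂ fed = 308.1 × 79/21 = 1159 mol/s.
Fuel reacted = 0.985 × 418 → ξ = 411.7 mol/s.
Outlet (n = n₀ + ν ξ):
  CO: 418 − 1(411.7) = 6.27
  O₂: 308.1 − 0.5(411.7) = 102.2
  N₂: 1159 (inert)
  CO₂: 0 + 1(411.7) = 411.7

412 mol/s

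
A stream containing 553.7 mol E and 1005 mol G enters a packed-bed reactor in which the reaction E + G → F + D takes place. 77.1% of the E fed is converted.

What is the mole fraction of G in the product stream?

E reacted = 0.771 × 553.7 = 426.9 mol; ν_E = −1, so ξ = 426.9/1 = 426.9 mol.
Outlet amounts (n = n₀ + ν ξ):
  E: 553.7 − 1(426.9) = 126.8
  G: 1005 − 1(426.9) = 578.1
  F: 0 + 1(426.9) = 426.9
  D: 0 + 1(426.9) = 426.9
Total out = 1559 mol; y_G = 578.1 / 1559 = 0.3709.

0.371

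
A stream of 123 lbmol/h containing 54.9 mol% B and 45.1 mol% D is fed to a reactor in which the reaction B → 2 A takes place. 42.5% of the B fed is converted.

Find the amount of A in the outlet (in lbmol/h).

B reacted = 0.425 × 67.53 = 28.7 lbmol/h; ν_B = −1, so ξ = 28.7/1 = 28.7 lbmol/h.
Outlet amounts (n = n₀ + ν ξ):
  B: 67.53 − 1(28.7) = 38.83
  A: 0 + 2(28.7) = 57.4
  D: 55.47 (inert)

57.4 lbmol/h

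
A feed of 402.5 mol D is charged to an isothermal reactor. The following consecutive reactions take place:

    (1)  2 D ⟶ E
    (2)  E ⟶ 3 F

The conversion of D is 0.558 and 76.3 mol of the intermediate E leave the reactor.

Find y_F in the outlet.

Conversion of D: D consumed = 2ξ₁ = 0.558 × 402.5 → ξ₁ = 112.3 mol.
E balance: n_E = 0 + 1ξ₁ − 1ξ₂ = 76.3 → ξ₂ = (1·112.3 − 76.3)/1 = 36 mol.
Outlet amounts (n = n₀ + Σ ν·ξ):
  D: 402.5 − 2(112.3) = 177.9
  E: 0 + 1(112.3) − 1(36) = 76.3
  F: 0 + 3(36) = 108
Total out = 362.2 mol; y_F = 108 / 362.2 = 0.2982.

0.298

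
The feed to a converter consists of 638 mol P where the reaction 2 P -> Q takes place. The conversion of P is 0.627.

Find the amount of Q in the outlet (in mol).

200 mol

P reacted = 0.627 × 638 = 400 mol; ν_P = −2, so ξ = 400/2 = 200 mol.
Outlet amounts (n = n₀ + ν ξ):
  P: 638 − 2(200) = 238
  Q: 0 + 1(200) = 200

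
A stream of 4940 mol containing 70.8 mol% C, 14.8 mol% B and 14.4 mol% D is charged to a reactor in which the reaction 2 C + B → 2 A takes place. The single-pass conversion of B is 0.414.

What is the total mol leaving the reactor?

4640 mol

B reacted = 0.414 × 731.1 = 302.7 mol; ν_B = −1, so ξ = 302.7/1 = 302.7 mol.
Outlet amounts (n = n₀ + ν ξ):
  C: 3498 − 2(302.7) = 2892
  B: 731.1 − 1(302.7) = 428.4
  A: 0 + 2(302.7) = 605.4
  D: 711.4 (inert)
Total out = 2892 + 428.4 + 605.4 + 711.4 = 4637 mol.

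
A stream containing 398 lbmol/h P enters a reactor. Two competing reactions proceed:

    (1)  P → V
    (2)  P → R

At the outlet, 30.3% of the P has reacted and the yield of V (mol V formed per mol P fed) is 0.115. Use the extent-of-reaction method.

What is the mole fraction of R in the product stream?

0.188

Yield of V: 1ξ₁ / 398 = 0.115 → ξ₁ = 45.77 lbmol/h.
Conversion of P: 1ξ₁ + 1ξ₂ = 0.303 × 398 = 120.6 → ξ₂ = 74.82 lbmol/h.
Outlet amounts (n = n₀ + Σ ν·ξ):
  P: 398 − 1(45.77) − 1(74.82) = 277.4
  V: 0 + 1(45.77) = 45.77
  R: 0 + 1(74.82) = 74.82
Total out = 398 lbmol/h; y_R = 74.82 / 398 = 0.188.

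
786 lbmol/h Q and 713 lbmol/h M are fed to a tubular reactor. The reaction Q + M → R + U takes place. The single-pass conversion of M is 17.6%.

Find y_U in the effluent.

M reacted = 0.176 × 713 = 125.5 lbmol/h; ν_M = −1, so ξ = 125.5/1 = 125.5 lbmol/h.
Outlet amounts (n = n₀ + ν ξ):
  Q: 786 − 1(125.5) = 660.5
  M: 713 − 1(125.5) = 587.5
  R: 0 + 1(125.5) = 125.5
  U: 0 + 1(125.5) = 125.5
Total out = 1499 lbmol/h; y_U = 125.5 / 1499 = 0.08371.

0.0837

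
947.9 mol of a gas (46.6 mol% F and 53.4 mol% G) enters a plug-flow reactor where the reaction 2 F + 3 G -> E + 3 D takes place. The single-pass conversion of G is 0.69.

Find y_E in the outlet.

G reacted = 0.69 × 506.2 = 349.3 mol; ν_G = −3, so ξ = 349.3/3 = 116.4 mol.
Outlet amounts (n = n₀ + ν ξ):
  F: 441.7 − 2(116.4) = 208.9
  G: 506.2 − 3(116.4) = 156.9
  E: 0 + 1(116.4) = 116.4
  D: 0 + 3(116.4) = 349.3
Total out = 831.5 mol; y_E = 116.4 / 831.5 = 0.14.

0.14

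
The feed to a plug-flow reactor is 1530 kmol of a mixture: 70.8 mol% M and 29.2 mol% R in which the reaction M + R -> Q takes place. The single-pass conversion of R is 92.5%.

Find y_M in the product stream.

0.6

R reacted = 0.925 × 446.8 = 413.3 kmol; ν_R = −1, so ξ = 413.3/1 = 413.3 kmol.
Outlet amounts (n = n₀ + ν ξ):
  M: 1083 − 1(413.3) = 670
  R: 446.8 − 1(413.3) = 33.51
  Q: 0 + 1(413.3) = 413.3
Total out = 1117 kmol; y_M = 670 / 1117 = 0.5999.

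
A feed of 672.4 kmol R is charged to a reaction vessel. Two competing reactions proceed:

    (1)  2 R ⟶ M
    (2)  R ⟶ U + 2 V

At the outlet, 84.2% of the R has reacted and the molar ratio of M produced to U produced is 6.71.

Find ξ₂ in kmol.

Conversion of R: R consumed = 0.842 × 672.4 = 566.2 kmol = 2ξ₁ + 1ξ₂.
Selectivity: 1ξ₁ / (1ξ₂) = 6.71 → ξ₁ = 6.71 ξ₂.
Substitute: (2·6.71 + 1) ξ₂ = 566.2 → ξ₂ = 39.26 kmol, ξ₁ = 263.4 kmol.
Outlet amounts (n = n₀ + Σ ν·ξ):
  R: 672.4 − 2(263.4) − 1(39.26) = 106.2
  M: 0 + 1(263.4) = 263.4
  U: 0 + 1(39.26) = 39.26
  V: 0 + 2(39.26) = 78.52

ξ₂ = 39.3 kmol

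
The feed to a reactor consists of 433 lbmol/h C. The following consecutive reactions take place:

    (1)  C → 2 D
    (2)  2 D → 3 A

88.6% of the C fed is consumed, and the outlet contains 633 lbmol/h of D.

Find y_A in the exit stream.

Conversion of C: C consumed = 1ξ₁ = 0.886 × 433 → ξ₁ = 383.6 lbmol/h.
D balance: n_D = 0 + 2ξ₁ − 2ξ₂ = 633 → ξ₂ = (2·383.6 − 633)/2 = 67.14 lbmol/h.
Outlet amounts (n = n₀ + Σ ν·ξ):
  C: 433 − 1(383.6) = 49.36
  D: 0 + 2(383.6) − 2(67.14) = 633
  A: 0 + 3(67.14) = 201.4
Total out = 883.8 lbmol/h; y_A = 201.4 / 883.8 = 0.2279.

0.228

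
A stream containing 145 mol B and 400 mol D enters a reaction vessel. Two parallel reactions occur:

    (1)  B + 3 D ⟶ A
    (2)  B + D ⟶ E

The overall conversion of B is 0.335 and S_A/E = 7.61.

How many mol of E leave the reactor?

5.64 mol

Conversion of B: B consumed = 0.335 × 145 = 48.58 mol = 1ξ₁ + 1ξ₂.
Selectivity: 1ξ₁ / (1ξ₂) = 7.61 → ξ₁ = 7.61 ξ₂.
Substitute: (1·7.61 + 1) ξ₂ = 48.58 → ξ₂ = 5.642 mol, ξ₁ = 42.93 mol.
Outlet amounts (n = n₀ + Σ ν·ξ):
  B: 145 − 1(42.93) − 1(5.642) = 96.42
  D: 400 − 3(42.93) − 1(5.642) = 265.6
  A: 0 + 1(42.93) = 42.93
  E: 0 + 1(5.642) = 5.642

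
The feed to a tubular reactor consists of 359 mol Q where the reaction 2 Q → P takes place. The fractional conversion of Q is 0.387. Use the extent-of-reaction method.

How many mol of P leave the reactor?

Q reacted = 0.387 × 359 = 138.9 mol; ν_Q = −2, so ξ = 138.9/2 = 69.47 mol.
Outlet amounts (n = n₀ + ν ξ):
  Q: 359 − 2(69.47) = 220.1
  P: 0 + 1(69.47) = 69.47

69.5 mol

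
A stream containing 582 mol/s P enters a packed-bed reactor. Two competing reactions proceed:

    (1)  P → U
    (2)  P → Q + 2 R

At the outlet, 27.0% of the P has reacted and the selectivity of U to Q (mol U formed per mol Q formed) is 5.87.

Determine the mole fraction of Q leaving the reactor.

0.0364

Conversion of P: P consumed = 0.27 × 582 = 157.1 mol/s = 1ξ₁ + 1ξ₂.
Selectivity: 1ξ₁ / (1ξ₂) = 5.87 → ξ₁ = 5.87 ξ₂.
Substitute: (1·5.87 + 1) ξ₂ = 157.1 → ξ₂ = 22.87 mol/s, ξ₁ = 134.3 mol/s.
Outlet amounts (n = n₀ + Σ ν·ξ):
  P: 582 − 1(134.3) − 1(22.87) = 424.9
  U: 0 + 1(134.3) = 134.3
  Q: 0 + 1(22.87) = 22.87
  R: 0 + 2(22.87) = 45.75
Total out = 627.7 mol/s; y_Q = 22.87 / 627.7 = 0.03644.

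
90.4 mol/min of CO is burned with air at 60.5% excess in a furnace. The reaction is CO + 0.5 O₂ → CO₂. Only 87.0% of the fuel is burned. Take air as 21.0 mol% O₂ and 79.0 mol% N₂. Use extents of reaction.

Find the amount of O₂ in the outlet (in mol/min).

33.2 mol/min

Stoichiometric O₂ = 0.5 × 90.4 = 45.2 mol/min; O₂ fed = 45.2 × 1.605 = 72.55 mol/min.
N₂ fed = 72.55 × 79/21 = 272.9 mol/min.
Fuel reacted = 0.87 × 90.4 → ξ = 78.65 mol/min.
Outlet (n = n₀ + ν ξ):
  CO: 90.4 − 1(78.65) = 11.75
  O₂: 72.55 − 0.5(78.65) = 33.22
  N₂: 272.9 (inert)
  CO₂: 0 + 1(78.65) = 78.65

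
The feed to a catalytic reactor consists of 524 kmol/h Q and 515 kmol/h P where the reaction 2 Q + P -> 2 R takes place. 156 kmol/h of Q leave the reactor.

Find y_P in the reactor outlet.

For Q: n = n₀ − 2ξ → 156 = 524 − 2ξ, giving ξ = 184 kmol/h.
Outlet amounts (n = n₀ + ν ξ):
  Q: 524 − 2(184) = 156
  P: 515 − 1(184) = 331
  R: 0 + 2(184) = 368
Total out = 855 kmol/h; y_P = 331 / 855 = 0.3871.

0.387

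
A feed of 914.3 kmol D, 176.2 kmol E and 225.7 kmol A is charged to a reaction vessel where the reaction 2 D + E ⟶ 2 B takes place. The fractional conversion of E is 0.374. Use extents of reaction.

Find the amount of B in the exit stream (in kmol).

E reacted = 0.374 × 176.2 = 65.9 kmol; ν_E = −1, so ξ = 65.9/1 = 65.9 kmol.
Outlet amounts (n = n₀ + ν ξ):
  D: 914.3 − 2(65.9) = 782.5
  E: 176.2 − 1(65.9) = 110.3
  B: 0 + 2(65.9) = 131.8
  A: 225.7 (inert)

132 kmol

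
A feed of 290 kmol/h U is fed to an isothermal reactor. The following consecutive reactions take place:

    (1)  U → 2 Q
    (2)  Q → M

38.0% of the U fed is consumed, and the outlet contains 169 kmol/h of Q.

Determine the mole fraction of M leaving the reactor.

0.128

Conversion of U: U consumed = 1ξ₁ = 0.38 × 290 → ξ₁ = 110.2 kmol/h.
Q balance: n_Q = 0 + 2ξ₁ − 1ξ₂ = 169 → ξ₂ = (2·110.2 − 169)/1 = 51.4 kmol/h.
Outlet amounts (n = n₀ + Σ ν·ξ):
  U: 290 − 1(110.2) = 179.8
  Q: 0 + 2(110.2) − 1(51.4) = 169
  M: 0 + 1(51.4) = 51.4
Total out = 400.2 kmol/h; y_M = 51.4 / 400.2 = 0.1284.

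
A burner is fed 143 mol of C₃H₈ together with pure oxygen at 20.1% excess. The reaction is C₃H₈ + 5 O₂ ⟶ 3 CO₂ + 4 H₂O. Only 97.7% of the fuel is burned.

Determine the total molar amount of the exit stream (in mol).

1140 mol

Stoichiometric O₂ = 5 × 143 = 715 mol; O₂ fed = 715 × 1.201 = 858.7 mol.
Fuel reacted = 0.977 × 143 → ξ = 139.7 mol.
Outlet (n = n₀ + ν ξ):
  C₃H₈: 143 − 1(139.7) = 3.289
  O₂: 858.7 − 5(139.7) = 160.2
  CO₂: 0 + 3(139.7) = 419.1
  H₂O: 0 + 4(139.7) = 558.8
Total out = 3.289 + 160.2 + 419.1 + 558.8 = 1141 mol.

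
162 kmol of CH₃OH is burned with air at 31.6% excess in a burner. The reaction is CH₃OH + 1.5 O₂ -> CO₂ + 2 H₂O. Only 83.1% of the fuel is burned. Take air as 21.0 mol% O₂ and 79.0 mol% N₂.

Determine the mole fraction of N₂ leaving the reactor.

Stoichiometric O₂ = 1.5 × 162 = 243 kmol; O₂ fed = 243 × 1.316 = 319.8 kmol.
N₂ fed = 319.8 × 79/21 = 1203 kmol.
Fuel reacted = 0.831 × 162 → ξ = 134.6 kmol.
Outlet (n = n₀ + ν ξ):
  CH₃OH: 162 − 1(134.6) = 27.38
  O₂: 319.8 − 1.5(134.6) = 117.9
  N₂: 1203 (inert)
  CO₂: 0 + 1(134.6) = 134.6
  H₂O: 0 + 2(134.6) = 269.2
Total out = 1752 kmol; y_N₂ = 1203 / 1752 = 0.6866.

0.687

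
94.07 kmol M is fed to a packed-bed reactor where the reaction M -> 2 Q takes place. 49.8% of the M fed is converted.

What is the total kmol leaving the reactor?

141 kmol

M reacted = 0.498 × 94.07 = 46.85 kmol; ν_M = −1, so ξ = 46.85/1 = 46.85 kmol.
Outlet amounts (n = n₀ + ν ξ):
  M: 94.07 − 1(46.85) = 47.22
  Q: 0 + 2(46.85) = 93.69
Total out = 47.22 + 93.69 = 140.9 kmol.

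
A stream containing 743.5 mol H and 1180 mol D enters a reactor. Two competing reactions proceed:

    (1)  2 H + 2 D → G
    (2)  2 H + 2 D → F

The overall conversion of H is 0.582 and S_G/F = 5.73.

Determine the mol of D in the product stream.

747 mol

Conversion of H: H consumed = 0.582 × 743.5 = 432.7 mol = 2ξ₁ + 2ξ₂.
Selectivity: 1ξ₁ / (1ξ₂) = 5.73 → ξ₁ = 5.73 ξ₂.
Substitute: (2·5.73 + 2) ξ₂ = 432.7 → ξ₂ = 32.15 mol, ξ₁ = 184.2 mol.
Outlet amounts (n = n₀ + Σ ν·ξ):
  H: 743.5 − 2(184.2) − 2(32.15) = 310.8
  D: 1180 − 2(184.2) − 2(32.15) = 747.3
  G: 0 + 1(184.2) = 184.2
  F: 0 + 1(32.15) = 32.15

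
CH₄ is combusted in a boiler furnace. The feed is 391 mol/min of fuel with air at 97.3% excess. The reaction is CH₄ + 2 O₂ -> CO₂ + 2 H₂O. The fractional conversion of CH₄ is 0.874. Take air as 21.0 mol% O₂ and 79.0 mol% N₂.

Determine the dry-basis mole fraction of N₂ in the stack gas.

0.823

Stoichiometric O₂ = 2 × 391 = 782 mol/min; O₂ fed = 782 × 1.973 = 1543 mol/min.
N₂ fed = 1543 × 79/21 = 5804 mol/min.
Fuel reacted = 0.874 × 391 → ξ = 341.7 mol/min.
Outlet (n = n₀ + ν ξ):
  CH₄: 391 − 1(341.7) = 49.27
  O₂: 1543 − 2(341.7) = 859.4
  N₂: 5804 (inert)
  CO₂: 0 + 1(341.7) = 341.7
  H₂O: 0 + 2(341.7) = 683.5
Dry total = 7055 mol/min; y_N₂ (dry) = 5804 / 7055 = 0.8228.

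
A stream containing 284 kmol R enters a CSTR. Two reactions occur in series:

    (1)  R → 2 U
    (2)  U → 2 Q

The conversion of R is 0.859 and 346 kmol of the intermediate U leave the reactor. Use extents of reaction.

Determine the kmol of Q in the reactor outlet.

284 kmol

Conversion of R: R consumed = 1ξ₁ = 0.859 × 284 → ξ₁ = 244 kmol.
U balance: n_U = 0 + 2ξ₁ − 1ξ₂ = 346 → ξ₂ = (2·244 − 346)/1 = 141.9 kmol.
Outlet amounts (n = n₀ + Σ ν·ξ):
  R: 284 − 1(244) = 40.04
  U: 0 + 2(244) − 1(141.9) = 346
  Q: 0 + 2(141.9) = 283.8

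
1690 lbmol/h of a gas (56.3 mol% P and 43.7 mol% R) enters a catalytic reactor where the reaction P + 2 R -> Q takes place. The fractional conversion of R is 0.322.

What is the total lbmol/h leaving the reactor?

R reacted = 0.322 × 738.5 = 237.8 lbmol/h; ν_R = −2, so ξ = 237.8/2 = 118.9 lbmol/h.
Outlet amounts (n = n₀ + ν ξ):
  P: 951.5 − 1(118.9) = 832.6
  R: 738.5 − 2(118.9) = 500.7
  Q: 0 + 1(118.9) = 118.9
Total out = 832.6 + 500.7 + 118.9 = 1452 lbmol/h.

1450 lbmol/h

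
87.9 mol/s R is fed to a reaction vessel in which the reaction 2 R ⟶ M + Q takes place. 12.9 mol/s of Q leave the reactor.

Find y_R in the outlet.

For Q: n = n₀ + 1ξ → 12.9 = 0 + 1ξ, giving ξ = 12.9 mol/s.
Outlet amounts (n = n₀ + ν ξ):
  R: 87.9 − 2(12.9) = 62.1
  M: 0 + 1(12.9) = 12.9
  Q: 0 + 1(12.9) = 12.9
Total out = 87.9 mol/s; y_R = 62.1 / 87.9 = 0.7065.

0.706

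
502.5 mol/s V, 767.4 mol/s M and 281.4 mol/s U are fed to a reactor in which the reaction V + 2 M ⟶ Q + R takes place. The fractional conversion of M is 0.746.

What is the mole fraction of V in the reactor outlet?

M reacted = 0.746 × 767.4 = 572.5 mol/s; ν_M = −2, so ξ = 572.5/2 = 286.2 mol/s.
Outlet amounts (n = n₀ + ν ξ):
  V: 502.5 − 1(286.2) = 216.3
  M: 767.4 − 2(286.2) = 194.9
  Q: 0 + 1(286.2) = 286.2
  R: 0 + 1(286.2) = 286.2
  U: 281.4 (inert)
Total out = 1265 mol/s; y_V = 216.3 / 1265 = 0.1709.

0.171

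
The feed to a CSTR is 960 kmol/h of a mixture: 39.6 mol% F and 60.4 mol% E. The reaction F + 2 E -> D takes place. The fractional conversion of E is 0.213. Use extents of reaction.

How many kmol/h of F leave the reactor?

318 kmol/h

E reacted = 0.213 × 579.8 = 123.5 kmol/h; ν_E = −2, so ξ = 123.5/2 = 61.75 kmol/h.
Outlet amounts (n = n₀ + ν ξ):
  F: 380.2 − 1(61.75) = 318.4
  E: 579.8 − 2(61.75) = 456.3
  D: 0 + 1(61.75) = 61.75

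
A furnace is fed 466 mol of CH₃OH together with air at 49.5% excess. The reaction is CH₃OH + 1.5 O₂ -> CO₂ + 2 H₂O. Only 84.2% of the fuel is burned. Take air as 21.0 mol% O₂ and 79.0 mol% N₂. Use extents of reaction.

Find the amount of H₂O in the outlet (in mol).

785 mol

Stoichiometric O₂ = 1.5 × 466 = 699 mol; O₂ fed = 699 × 1.495 = 1045 mol.
N₂ fed = 1045 × 79/21 = 3931 mol.
Fuel reacted = 0.842 × 466 → ξ = 392.4 mol.
Outlet (n = n₀ + ν ξ):
  CH₃OH: 466 − 1(392.4) = 73.63
  O₂: 1045 − 1.5(392.4) = 456.4
  N₂: 3931 (inert)
  CO₂: 0 + 1(392.4) = 392.4
  H₂O: 0 + 2(392.4) = 784.7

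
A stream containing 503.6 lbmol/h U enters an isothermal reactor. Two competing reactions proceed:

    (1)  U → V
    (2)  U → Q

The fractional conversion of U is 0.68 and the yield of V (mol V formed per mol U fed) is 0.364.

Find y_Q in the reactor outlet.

0.316

Yield of V: 1ξ₁ / 503.6 = 0.364 → ξ₁ = 183.3 lbmol/h.
Conversion of U: 1ξ₁ + 1ξ₂ = 0.68 × 503.6 = 342.4 → ξ₂ = 159.1 lbmol/h.
Outlet amounts (n = n₀ + Σ ν·ξ):
  U: 503.6 − 1(183.3) − 1(159.1) = 161.2
  V: 0 + 1(183.3) = 183.3
  Q: 0 + 1(159.1) = 159.1
Total out = 503.6 lbmol/h; y_Q = 159.1 / 503.6 = 0.316.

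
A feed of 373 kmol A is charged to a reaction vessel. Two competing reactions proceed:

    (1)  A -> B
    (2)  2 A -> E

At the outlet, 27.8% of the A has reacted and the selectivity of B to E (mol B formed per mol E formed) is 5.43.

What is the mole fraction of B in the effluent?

Conversion of A: A consumed = 0.278 × 373 = 103.7 kmol = 1ξ₁ + 2ξ₂.
Selectivity: 1ξ₁ / (1ξ₂) = 5.43 → ξ₁ = 5.43 ξ₂.
Substitute: (1·5.43 + 2) ξ₂ = 103.7 → ξ₂ = 13.96 kmol, ξ₁ = 75.78 kmol.
Outlet amounts (n = n₀ + Σ ν·ξ):
  A: 373 − 1(75.78) − 2(13.96) = 269.3
  B: 0 + 1(75.78) = 75.78
  E: 0 + 1(13.96) = 13.96
Total out = 359 kmol; y_B = 75.78 / 359 = 0.2111.

0.211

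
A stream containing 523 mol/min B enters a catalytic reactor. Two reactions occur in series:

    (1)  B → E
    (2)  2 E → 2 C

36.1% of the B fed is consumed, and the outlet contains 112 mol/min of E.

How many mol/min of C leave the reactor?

76.8 mol/min

Conversion of B: B consumed = 1ξ₁ = 0.361 × 523 → ξ₁ = 188.8 mol/min.
E balance: n_E = 0 + 1ξ₁ − 2ξ₂ = 112 → ξ₂ = (1·188.8 − 112)/2 = 38.4 mol/min.
Outlet amounts (n = n₀ + Σ ν·ξ):
  B: 523 − 1(188.8) = 334.2
  E: 0 + 1(188.8) − 2(38.4) = 112
  C: 0 + 2(38.4) = 76.8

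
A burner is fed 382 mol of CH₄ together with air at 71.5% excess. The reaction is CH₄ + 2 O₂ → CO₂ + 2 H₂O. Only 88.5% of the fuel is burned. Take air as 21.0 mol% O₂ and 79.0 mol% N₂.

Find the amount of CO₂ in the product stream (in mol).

338 mol

Stoichiometric O₂ = 2 × 382 = 764 mol; O₂ fed = 764 × 1.715 = 1310 mol.
N₂ fed = 1310 × 79/21 = 4929 mol.
Fuel reacted = 0.885 × 382 → ξ = 338.1 mol.
Outlet (n = n₀ + ν ξ):
  CH₄: 382 − 1(338.1) = 43.93
  O₂: 1310 − 2(338.1) = 634.1
  N₂: 4929 (inert)
  CO₂: 0 + 1(338.1) = 338.1
  H₂O: 0 + 2(338.1) = 676.1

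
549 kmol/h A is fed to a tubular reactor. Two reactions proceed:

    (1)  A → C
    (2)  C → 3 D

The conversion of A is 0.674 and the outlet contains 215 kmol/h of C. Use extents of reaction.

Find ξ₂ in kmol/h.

ξ₂ = 155 kmol/h

Conversion of A: A consumed = 1ξ₁ = 0.674 × 549 → ξ₁ = 370 kmol/h.
C balance: n_C = 0 + 1ξ₁ − 1ξ₂ = 215 → ξ₂ = (1·370 − 215)/1 = 155 kmol/h.
Outlet amounts (n = n₀ + Σ ν·ξ):
  A: 549 − 1(370) = 179
  C: 0 + 1(370) − 1(155) = 215
  D: 0 + 3(155) = 465.1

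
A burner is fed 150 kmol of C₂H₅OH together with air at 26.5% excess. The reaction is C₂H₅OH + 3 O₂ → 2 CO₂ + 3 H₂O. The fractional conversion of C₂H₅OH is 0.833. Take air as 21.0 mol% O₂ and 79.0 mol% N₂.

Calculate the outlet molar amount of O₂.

194 kmol

Stoichiometric O₂ = 3 × 150 = 450 kmol; O₂ fed = 450 × 1.265 = 569.2 kmol.
N₂ fed = 569.2 × 79/21 = 2141 kmol.
Fuel reacted = 0.833 × 150 → ξ = 124.9 kmol.
Outlet (n = n₀ + ν ξ):
  C₂H₅OH: 150 − 1(124.9) = 25.05
  O₂: 569.2 − 3(124.9) = 194.4
  N₂: 2141 (inert)
  CO₂: 0 + 2(124.9) = 249.9
  H₂O: 0 + 3(124.9) = 374.8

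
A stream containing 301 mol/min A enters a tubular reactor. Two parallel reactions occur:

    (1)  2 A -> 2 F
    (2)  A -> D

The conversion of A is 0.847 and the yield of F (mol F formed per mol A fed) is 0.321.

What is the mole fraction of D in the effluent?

Yield of F: 2ξ₁ / 301 = 0.321 → ξ₁ = 48.31 mol/min.
Conversion of A: 2ξ₁ + 1ξ₂ = 0.847 × 301 = 254.9 → ξ₂ = 158.3 mol/min.
Outlet amounts (n = n₀ + Σ ν·ξ):
  A: 301 − 2(48.31) − 1(158.3) = 46.05
  F: 0 + 2(48.31) = 96.62
  D: 0 + 1(158.3) = 158.3
Total out = 301 mol/min; y_D = 158.3 / 301 = 0.526.

0.526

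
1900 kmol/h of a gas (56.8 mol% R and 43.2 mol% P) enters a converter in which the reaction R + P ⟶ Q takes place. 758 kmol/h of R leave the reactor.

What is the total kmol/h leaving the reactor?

For R: n = n₀ − 1ξ → 758 = 1079 − 1ξ, giving ξ = 321.2 kmol/h.
Outlet amounts (n = n₀ + ν ξ):
  R: 1079 − 1(321.2) = 758
  P: 820.8 − 1(321.2) = 499.6
  Q: 0 + 1(321.2) = 321.2
Total out = 758 + 499.6 + 321.2 = 1579 kmol/h.

1580 kmol/h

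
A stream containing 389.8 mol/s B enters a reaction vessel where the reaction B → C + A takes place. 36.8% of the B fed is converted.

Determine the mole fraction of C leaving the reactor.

0.269

B reacted = 0.368 × 389.8 = 143.4 mol/s; ν_B = −1, so ξ = 143.4/1 = 143.4 mol/s.
Outlet amounts (n = n₀ + ν ξ):
  B: 389.8 − 1(143.4) = 246.4
  C: 0 + 1(143.4) = 143.4
  A: 0 + 1(143.4) = 143.4
Total out = 533.2 mol/s; y_C = 143.4 / 533.2 = 0.269.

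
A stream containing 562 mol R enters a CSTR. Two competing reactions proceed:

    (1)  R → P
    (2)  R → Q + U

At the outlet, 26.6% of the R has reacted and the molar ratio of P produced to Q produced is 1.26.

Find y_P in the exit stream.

0.133

Conversion of R: R consumed = 0.266 × 562 = 149.5 mol = 1ξ₁ + 1ξ₂.
Selectivity: 1ξ₁ / (1ξ₂) = 1.26 → ξ₁ = 1.26 ξ₂.
Substitute: (1·1.26 + 1) ξ₂ = 149.5 → ξ₂ = 66.15 mol, ξ₁ = 83.35 mol.
Outlet amounts (n = n₀ + Σ ν·ξ):
  R: 562 − 1(83.35) − 1(66.15) = 412.5
  P: 0 + 1(83.35) = 83.35
  Q: 0 + 1(66.15) = 66.15
  U: 0 + 1(66.15) = 66.15
Total out = 628.1 mol; y_P = 83.35 / 628.1 = 0.1327.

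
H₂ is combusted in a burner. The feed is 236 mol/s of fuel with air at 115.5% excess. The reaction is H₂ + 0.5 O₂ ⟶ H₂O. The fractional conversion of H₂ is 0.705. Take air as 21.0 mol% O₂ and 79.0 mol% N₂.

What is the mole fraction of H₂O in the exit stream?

0.122

Stoichiometric O₂ = 0.5 × 236 = 118 mol/s; O₂ fed = 118 × 2.155 = 254.3 mol/s.
N₂ fed = 254.3 × 79/21 = 956.6 mol/s.
Fuel reacted = 0.705 × 236 → ξ = 166.4 mol/s.
Outlet (n = n₀ + ν ξ):
  H₂: 236 − 1(166.4) = 69.62
  O₂: 254.3 − 0.5(166.4) = 171.1
  N₂: 956.6 (inert)
  H₂O: 0 + 1(166.4) = 166.4
Total out = 1364 mol/s; y_H₂O = 166.4 / 1364 = 0.122.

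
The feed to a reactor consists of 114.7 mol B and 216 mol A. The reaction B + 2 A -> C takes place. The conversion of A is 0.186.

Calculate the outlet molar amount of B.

94.6 mol

A reacted = 0.186 × 216 = 40.18 mol; ν_A = −2, so ξ = 40.18/2 = 20.09 mol.
Outlet amounts (n = n₀ + ν ξ):
  B: 114.7 − 1(20.09) = 94.61
  A: 216 − 2(20.09) = 175.8
  C: 0 + 1(20.09) = 20.09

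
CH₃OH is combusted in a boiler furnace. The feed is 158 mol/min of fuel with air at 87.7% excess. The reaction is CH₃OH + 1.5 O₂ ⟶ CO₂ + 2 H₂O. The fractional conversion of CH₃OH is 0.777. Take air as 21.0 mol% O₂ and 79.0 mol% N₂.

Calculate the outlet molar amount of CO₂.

123 mol/min

Stoichiometric O₂ = 1.5 × 158 = 237 mol/min; O₂ fed = 237 × 1.877 = 444.8 mol/min.
N₂ fed = 444.8 × 79/21 = 1673 mol/min.
Fuel reacted = 0.777 × 158 → ξ = 122.8 mol/min.
Outlet (n = n₀ + ν ξ):
  CH₃OH: 158 − 1(122.8) = 35.23
  O₂: 444.8 − 1.5(122.8) = 260.7
  N₂: 1673 (inert)
  CO₂: 0 + 1(122.8) = 122.8
  H₂O: 0 + 2(122.8) = 245.5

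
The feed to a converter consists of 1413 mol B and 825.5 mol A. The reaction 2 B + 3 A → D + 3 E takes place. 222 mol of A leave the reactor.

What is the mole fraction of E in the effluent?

0.296

For A: n = n₀ − 3ξ → 222 = 825.5 − 3ξ, giving ξ = 201.2 mol.
Outlet amounts (n = n₀ + ν ξ):
  B: 1413 − 2(201.2) = 1011
  A: 825.5 − 3(201.2) = 222
  D: 0 + 1(201.2) = 201.2
  E: 0 + 3(201.2) = 603.5
Total out = 2037 mol; y_E = 603.5 / 2037 = 0.2962.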